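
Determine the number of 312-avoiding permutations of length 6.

For any fixed pattern of length 3, the pattern-avoiding permutations of [6] number C_6.
C_6 = C_5 · 2(2·5+1)/(5+2) = 42 · 22/7 = 132.

132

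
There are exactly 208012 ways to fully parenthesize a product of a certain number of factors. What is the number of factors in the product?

Parenthesizations of m factors are counted by C_{m−1}, and C_12 = 208012.
So the index is 12, and the number of factors is 12 + 1 = 13.

13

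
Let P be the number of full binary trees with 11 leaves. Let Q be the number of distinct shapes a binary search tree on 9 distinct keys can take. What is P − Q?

11934

A full binary tree with L leaves has L−1 internal nodes and is counted by C_{L−1}; L = 11 gives C_10. So P = C_10 = 16796.
Rooted binary trees with 9 nodes (each child slot possibly empty) number C_9. So Q = C_9 = 4862.
P − Q = 16796 − 4862 = 11934.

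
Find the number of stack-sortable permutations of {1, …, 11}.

Stack-sortable permutations are exactly the 231-avoiding ones, counted by C_n; here n = 11.
C_11 = C_10 · 2(2·10+1)/(10+2) = 16796 · 42/12 = 58786.

58786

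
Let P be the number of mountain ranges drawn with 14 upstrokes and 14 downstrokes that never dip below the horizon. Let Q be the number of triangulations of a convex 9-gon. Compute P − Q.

Dyck paths of semilength n (length 2n) are counted by C_n; here n = 14. So P = C_14 = 2674440.
A convex 9-gon is triangulated into 7 triangles, and the number of such triangulations is the Catalan number C_{9−2} = C_7. So Q = C_7 = 429.
P − Q = 2674440 − 429 = 2674011.

2674011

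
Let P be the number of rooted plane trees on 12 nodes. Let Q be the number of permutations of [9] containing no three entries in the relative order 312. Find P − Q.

53924

Rooted ordered (plane) trees on m nodes have m−1 edges and are counted by C_{m−1}; m = 12 gives C_11. So P = C_11 = 58786.
Permutations of [n] avoiding any single length-3 pattern are counted by C_n; here n = 9. So Q = C_9 = 4862.
P − Q = 58786 − 4862 = 53924.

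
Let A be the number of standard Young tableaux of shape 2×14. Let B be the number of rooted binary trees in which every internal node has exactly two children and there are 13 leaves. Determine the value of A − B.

By the hook-length formula (or a Dyck-path bijection), SYT of shape 2×14 number C_14. So A = C_14 = 2674440.
Full binary trees with 13 leaves have 13−1 = 12 internal nodes, so there are C_12 of them. So B = C_12 = 208012.
A − B = 2674440 − 208012 = 2466428.

2466428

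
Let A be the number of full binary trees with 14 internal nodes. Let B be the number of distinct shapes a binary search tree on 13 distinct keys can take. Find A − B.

Full binary trees with n internal nodes are counted by C_n; here n = 14. So A = C_14 = 2674440.
There are C_n binary search tree shapes on n keys; with n = 13 that is C_13. So B = C_13 = 742900.
A − B = 2674440 − 742900 = 1931540.

1931540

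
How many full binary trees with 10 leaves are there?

A full binary tree with L leaves has L−1 internal nodes and is counted by C_{L−1}; L = 10 gives C_9.
C_9 = C(18,9)/10 = 48620/10 = 4862.

4862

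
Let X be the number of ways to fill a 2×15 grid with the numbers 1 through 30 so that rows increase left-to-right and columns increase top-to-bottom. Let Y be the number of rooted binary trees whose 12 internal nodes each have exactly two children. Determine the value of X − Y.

9486833

Standard Young tableaux of shape 2×n are counted by C_n; here n = 15. So X = C_15 = 9694845.
The number of full binary trees on 12 internal nodes is the Catalan number C_12. So Y = C_12 = 208012.
X − Y = 9694845 − 208012 = 9486833.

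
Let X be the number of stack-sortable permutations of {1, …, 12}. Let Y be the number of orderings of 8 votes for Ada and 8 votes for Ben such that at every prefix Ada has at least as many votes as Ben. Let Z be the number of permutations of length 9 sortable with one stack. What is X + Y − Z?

204580

By Knuth's characterisation, the stack-sortable permutations of length 12 are the 231-avoiders, numbering C_12. So X = C_12 = 208012.
Reading a vote for the leader as '(' and for the other as ')' turns such a sequence into a balanced string of 8 pairs, so the count is C_8. So Y = C_8 = 1430.
By Knuth's characterisation, the stack-sortable permutations of length 9 are the 231-avoiders, numbering C_9. So Z = C_9 = 4862.
X + Y − Z = 208012 + 1430 − 4862 = 204580.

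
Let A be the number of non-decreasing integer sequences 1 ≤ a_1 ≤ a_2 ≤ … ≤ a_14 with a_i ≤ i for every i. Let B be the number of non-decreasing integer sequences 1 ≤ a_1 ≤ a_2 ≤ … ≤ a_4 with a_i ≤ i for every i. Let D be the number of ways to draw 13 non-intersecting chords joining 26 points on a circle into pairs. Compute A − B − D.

1931526

Weakly increasing sequences with a_i ≤ i biject with Dyck paths of semilength 14, so there are C_14. So A = C_14 = 2674440.
Weakly increasing sequences with a_i ≤ i biject with Dyck paths of semilength 4, so there are C_4. So B = C_4 = 14.
Non-crossing perfect matchings of 2n points on a circle are counted by C_n; with 26 points, n = 13. So D = C_13 = 742900.
A − B − D = 2674440 − 14 − 742900 = 1931526.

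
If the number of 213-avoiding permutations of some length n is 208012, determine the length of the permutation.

Permutations of [n] avoiding a fixed length-3 pattern are counted by C_n, and C_12 = 208012.

12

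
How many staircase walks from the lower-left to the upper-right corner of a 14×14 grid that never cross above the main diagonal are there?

Sub-diagonal monotone paths from (0,0) to (14,14) biject with Dyck paths of semilength 14, giving C_14.
C_14 = C(28,14)/15 = 40116600/15 = 2674440.

2674440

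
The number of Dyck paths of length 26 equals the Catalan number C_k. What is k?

13

Dyck paths of semilength n (length 2n) are counted by C_n; here n = 13.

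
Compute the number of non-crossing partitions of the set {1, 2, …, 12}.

Non-crossing partitions of an n-element set are counted by C_n; here n = 12.
C_12 = C(24,12)/13 = 2704156/13 = 208012.

208012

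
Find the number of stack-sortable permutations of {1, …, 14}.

2674440

By Knuth's characterisation, the stack-sortable permutations of length 14 are the 231-avoiders, numbering C_14.
C_14 = C(28,14)/15 = 40116600/15 = 2674440.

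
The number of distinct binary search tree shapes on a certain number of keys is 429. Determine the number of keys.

Binary search tree shapes on n keys are counted by C_n, and C_7 = 429.

7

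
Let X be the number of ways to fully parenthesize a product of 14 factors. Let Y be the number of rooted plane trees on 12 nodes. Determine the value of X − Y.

684114

Parenthesizations of m factors correspond to full binary trees with m leaves, counted by C_{m−1}; m = 14 gives C_13. So X = C_13 = 742900.
A rooted plane tree on 12 nodes has 11 edges, and such trees are counted by C_11. So Y = C_11 = 58786.
X − Y = 742900 − 58786 = 684114.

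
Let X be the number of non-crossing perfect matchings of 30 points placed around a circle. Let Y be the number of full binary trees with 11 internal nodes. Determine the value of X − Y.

9636059

Non-crossing perfect matchings of 2n points on a circle are counted by C_n; with 30 points, n = 15. So X = C_15 = 9694845.
Full binary trees with n internal nodes are counted by C_n; here n = 11. So Y = C_11 = 58786.
X − Y = 9694845 − 58786 = 9636059.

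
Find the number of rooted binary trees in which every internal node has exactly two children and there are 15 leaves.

Full binary trees with 15 leaves have 15−1 = 14 internal nodes, so there are C_14 of them.
C_14 = C_13 · 2(2·13+1)/(13+2) = 742900 · 54/15 = 2674440.

2674440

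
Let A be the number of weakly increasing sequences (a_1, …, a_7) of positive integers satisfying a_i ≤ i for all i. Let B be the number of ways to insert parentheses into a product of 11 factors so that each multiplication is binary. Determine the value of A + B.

Such sub-staircase sequences of length n are counted by C_n; here n = 7. So A = C_7 = 429.
Ways to associate a product of 11 factors correspond to binary trees on 11 leaves, so the count is C_10. So B = C_10 = 16796.
A + B = 429 + 16796 = 17225.

17225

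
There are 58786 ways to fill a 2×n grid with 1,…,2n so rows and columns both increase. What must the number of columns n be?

11

Standard Young tableaux of shape 2×n are counted by C_n. Since C_11 = 58786, the index is 11.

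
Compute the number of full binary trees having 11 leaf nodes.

A full binary tree with L leaves has L−1 internal nodes and is counted by C_{L−1}; L = 11 gives C_10.
C_10 = C_9 · 2(2·9+1)/(9+2) = 4862 · 38/11 = 16796.

16796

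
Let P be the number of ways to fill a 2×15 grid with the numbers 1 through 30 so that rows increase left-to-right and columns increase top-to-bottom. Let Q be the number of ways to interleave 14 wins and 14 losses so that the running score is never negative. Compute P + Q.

12369285

By the hook-length formula (or a Dyck-path bijection), SYT of shape 2×15 number C_15. So P = C_15 = 9694845.
Ballot sequences with n votes each where one side never trails are Dyck words, counted by C_n; here n = 14. So Q = C_14 = 2674440.
P + Q = 9694845 + 2674440 = 12369285.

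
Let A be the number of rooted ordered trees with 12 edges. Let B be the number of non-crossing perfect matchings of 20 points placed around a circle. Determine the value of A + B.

A rooted plane tree with 12 edges has 13 nodes, and the count is C_12. So A = C_12 = 208012.
Pairing 20 circle points by 10 non-crossing chords gives C_10 matchings. So B = C_10 = 16796.
A + B = 208012 + 16796 = 224808.

224808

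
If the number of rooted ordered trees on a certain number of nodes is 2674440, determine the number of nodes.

15

Rooted ordered trees on m nodes are counted by C_{m−1}, and C_14 = 2674440.
So the index is 14, and the number of nodes is 14 + 1 = 15.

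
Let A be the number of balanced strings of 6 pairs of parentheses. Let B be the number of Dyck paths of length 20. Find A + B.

16928

Balanced strings of n pairs of brackets are counted by C_n; here n = 6. So A = C_6 = 132.
A Dyck path with 10 up-steps and 10 down-steps has semilength 10, so there are C_10 of them. So B = C_10 = 16796.
A + B = 132 + 16796 = 16928.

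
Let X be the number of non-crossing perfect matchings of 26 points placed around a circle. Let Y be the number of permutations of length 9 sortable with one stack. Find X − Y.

738038

Pairing 26 circle points by 13 non-crossing chords gives C_13 matchings. So X = C_13 = 742900.
By Knuth's characterisation, the stack-sortable permutations of length 9 are the 231-avoiders, numbering C_9. So Y = C_9 = 4862.
X − Y = 742900 − 4862 = 738038.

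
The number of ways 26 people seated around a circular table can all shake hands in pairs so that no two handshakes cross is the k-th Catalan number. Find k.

Non-crossing handshake pairings of 2n people are counted by C_n; 26 people gives n = 13.

13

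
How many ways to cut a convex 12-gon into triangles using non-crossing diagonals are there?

16796

A convex 12-gon is triangulated into 10 triangles, and the number of such triangulations is the Catalan number C_{12−2} = C_10.
C_10 = C(20,10)/11 = 184756/11 = 16796.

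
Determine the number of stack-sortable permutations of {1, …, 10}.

Stack-sortable permutations are exactly the 231-avoiding ones, counted by C_n; here n = 10.
C_10 = C(20,10)/11 = 184756/11 = 16796.

16796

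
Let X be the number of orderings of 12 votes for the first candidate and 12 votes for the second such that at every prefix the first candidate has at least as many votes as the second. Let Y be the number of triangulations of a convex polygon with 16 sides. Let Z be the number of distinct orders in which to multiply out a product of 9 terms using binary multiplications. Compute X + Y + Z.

Ballot sequences with n votes each where one side never trails are Dyck words, counted by C_n; here n = 12. So X = C_12 = 208012.
Triangulations of a convex m-gon are counted by C_{m−2}; with m = 16 this is C_14. So Y = C_14 = 2674440.
Parenthesizations of m factors correspond to full binary trees with m leaves, counted by C_{m−1}; m = 9 gives C_8. So Z = C_8 = 1430.
X + Y + Z = 208012 + 2674440 + 1430 = 2883882.

2883882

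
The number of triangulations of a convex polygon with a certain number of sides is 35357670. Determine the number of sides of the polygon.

18

Triangulations of a convex m-gon are counted by C_{m−2}; 35357670 = C_16.
So m − 2 = 16, giving m = 18 sides.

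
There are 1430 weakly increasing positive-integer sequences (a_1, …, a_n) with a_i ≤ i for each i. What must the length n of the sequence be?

Such sub-staircase sequences of length n are counted by C_n. The Catalan number equal to 1430 is C_8.

8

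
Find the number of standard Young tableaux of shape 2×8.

By the hook-length formula (or a Dyck-path bijection), SYT of shape 2×8 number C_8.
C_8 = 1430.

1430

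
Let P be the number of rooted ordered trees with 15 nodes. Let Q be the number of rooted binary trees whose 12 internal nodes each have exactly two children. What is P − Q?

2466428

A rooted plane tree on 15 nodes has 14 edges, and such trees are counted by C_14. So P = C_14 = 2674440.
Full binary trees with n internal nodes are counted by C_n; here n = 12. So Q = C_12 = 208012.
P − Q = 2674440 − 208012 = 2466428.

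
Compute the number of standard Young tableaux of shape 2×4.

14

By the hook-length formula (or a Dyck-path bijection), SYT of shape 2×4 number C_4.
C_4 = C_3 · 2(2·3+1)/(3+2) = 5 · 14/5 = 14.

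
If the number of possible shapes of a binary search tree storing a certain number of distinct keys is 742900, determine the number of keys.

13

Binary search tree shapes on n keys are counted by C_n. Since C_13 = 742900, the index is 13.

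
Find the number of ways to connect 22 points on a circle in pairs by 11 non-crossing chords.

58786

Pairing 22 circle points by 11 non-crossing chords gives C_11 matchings.
C_11 = C_10 · 2(2·10+1)/(10+2) = 16796 · 42/12 = 58786.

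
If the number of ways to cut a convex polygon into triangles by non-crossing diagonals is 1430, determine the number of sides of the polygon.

10

Triangulations of a convex m-gon are counted by C_{m−2}; 1430 = C_8.
So m − 2 = 8, giving m = 10 sides.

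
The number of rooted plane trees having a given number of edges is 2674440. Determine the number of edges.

Rooted ordered trees with n edges are counted by C_n. Since C_14 = 2674440, the index is 14.

14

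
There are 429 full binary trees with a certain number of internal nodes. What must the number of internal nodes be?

7

Full binary trees with n internal nodes are counted by C_n. Since C_7 = 429, the index is 7.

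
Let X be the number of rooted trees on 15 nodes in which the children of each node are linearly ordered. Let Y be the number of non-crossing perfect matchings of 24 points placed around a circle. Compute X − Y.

2466428

Rooted ordered (plane) trees on m nodes have m−1 edges and are counted by C_{m−1}; m = 15 gives C_14. So X = C_14 = 2674440.
Non-crossing perfect matchings of 2n points on a circle are counted by C_n; with 24 points, n = 12. So Y = C_12 = 208012.
X − Y = 2674440 − 208012 = 2466428.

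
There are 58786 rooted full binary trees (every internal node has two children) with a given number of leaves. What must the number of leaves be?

Full binary trees with L leaves are counted by C_{L−1}. The Catalan number equal to 58786 is C_11.
So the index is 11, and the number of leaves is 11 + 1 = 12.

12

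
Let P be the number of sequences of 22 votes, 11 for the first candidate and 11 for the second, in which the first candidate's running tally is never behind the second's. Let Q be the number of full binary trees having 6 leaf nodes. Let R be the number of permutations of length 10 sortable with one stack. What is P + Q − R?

42032

Ballot sequences with n votes each where one side never trails are Dyck words, counted by C_n; here n = 11. So P = C_11 = 58786.
Full binary trees with 6 leaves have 6−1 = 5 internal nodes, so there are C_5 of them. So Q = C_5 = 42.
By Knuth's characterisation, the stack-sortable permutations of length 10 are the 231-avoiders, numbering C_10. So R = C_10 = 16796.
P + Q − R = 58786 + 42 − 16796 = 42032.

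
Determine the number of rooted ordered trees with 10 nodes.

Rooted ordered (plane) trees on m nodes have m−1 edges and are counted by C_{m−1}; m = 10 gives C_9.
C_9 = C(18,9)/10 = 48620/10 = 4862.

4862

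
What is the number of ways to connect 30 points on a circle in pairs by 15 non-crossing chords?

9694845

Non-crossing perfect matchings of 2n points on a circle are counted by C_n; with 30 points, n = 15.
C_15 = C(30,15)/16 = 155117520/16 = 9694845.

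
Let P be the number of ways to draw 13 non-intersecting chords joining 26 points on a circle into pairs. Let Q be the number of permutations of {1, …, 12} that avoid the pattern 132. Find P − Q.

Pairing 26 circle points by 13 non-crossing chords gives C_13 matchings. So P = C_13 = 742900.
For any fixed pattern of length 3, the pattern-avoiding permutations of [12] number C_12. So Q = C_12 = 208012.
P − Q = 742900 − 208012 = 534888.

534888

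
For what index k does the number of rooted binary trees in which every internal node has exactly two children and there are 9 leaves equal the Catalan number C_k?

8

Full binary trees with 9 leaves have 9−1 = 8 internal nodes, so there are C_8 of them.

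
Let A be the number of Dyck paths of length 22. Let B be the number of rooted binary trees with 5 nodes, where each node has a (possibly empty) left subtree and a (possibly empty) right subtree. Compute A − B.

58744

A Dyck path with 11 up-steps and 11 down-steps has semilength 11, so there are C_11 of them. So A = C_11 = 58786.
There are C_n binary search tree shapes on n keys; with n = 5 that is C_5. So B = C_5 = 42.
A − B = 58786 − 42 = 58744.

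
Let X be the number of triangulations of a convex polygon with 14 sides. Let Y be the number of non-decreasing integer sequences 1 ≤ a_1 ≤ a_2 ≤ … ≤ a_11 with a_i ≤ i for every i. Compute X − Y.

149226

Triangulations of a convex m-gon are counted by C_{m−2}; with m = 14 this is C_12. So X = C_12 = 208012.
Such sub-staircase sequences of length n are counted by C_n; here n = 11. So Y = C_11 = 58786.
X − Y = 208012 − 58786 = 149226.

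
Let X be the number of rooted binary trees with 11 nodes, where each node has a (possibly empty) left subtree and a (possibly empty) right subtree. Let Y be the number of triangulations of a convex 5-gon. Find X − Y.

58781

Binary trees (left/right distinguished) on n nodes are counted by C_n; here n = 11. So X = C_11 = 58786.
Triangulations of a convex m-gon are counted by C_{m−2}; with m = 5 this is C_3. So Y = C_3 = 5.
X − Y = 58786 − 5 = 58781.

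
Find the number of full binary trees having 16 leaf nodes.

9694845

A full binary tree with L leaves has L−1 internal nodes and is counted by C_{L−1}; L = 16 gives C_15.
C_15 = 9694845.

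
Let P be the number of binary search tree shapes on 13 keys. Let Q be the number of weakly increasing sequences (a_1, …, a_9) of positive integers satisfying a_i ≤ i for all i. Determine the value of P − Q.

Rooted binary trees with 13 nodes (each child slot possibly empty) number C_13. So P = C_13 = 742900.
Weakly increasing sequences with a_i ≤ i biject with Dyck paths of semilength 9, so there are C_9. So Q = C_9 = 4862.
P − Q = 742900 − 4862 = 738038.

738038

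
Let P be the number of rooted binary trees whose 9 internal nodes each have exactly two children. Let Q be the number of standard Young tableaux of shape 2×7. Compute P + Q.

The number of full binary trees on 9 internal nodes is the Catalan number C_9. So P = C_9 = 4862.
Standard Young tableaux of shape 2×n are counted by C_n; here n = 7. So Q = C_7 = 429.
P + Q = 4862 + 429 = 5291.

5291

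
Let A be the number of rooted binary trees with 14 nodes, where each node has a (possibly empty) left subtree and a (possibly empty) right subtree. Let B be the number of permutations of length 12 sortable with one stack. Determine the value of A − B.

2466428

Binary trees (left/right distinguished) on n nodes are counted by C_n; here n = 14. So A = C_14 = 2674440.
By Knuth's characterisation, the stack-sortable permutations of length 12 are the 231-avoiders, numbering C_12. So B = C_12 = 208012.
A − B = 2674440 − 208012 = 2466428.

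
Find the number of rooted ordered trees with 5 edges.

A rooted plane tree with 5 edges has 6 nodes, and the count is C_5.
C_5 = C_4 · 2(2·4+1)/(4+2) = 14 · 18/6 = 42.

42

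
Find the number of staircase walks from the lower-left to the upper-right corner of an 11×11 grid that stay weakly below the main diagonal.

58786

Sub-diagonal monotone paths from (0,0) to (11,11) biject with Dyck paths of semilength 11, giving C_11.
C_11 = C(22,11)/12 = 705432/12 = 58786.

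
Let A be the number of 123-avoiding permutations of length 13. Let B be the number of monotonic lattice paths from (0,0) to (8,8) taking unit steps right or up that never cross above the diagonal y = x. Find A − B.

For any fixed pattern of length 3, the pattern-avoiding permutations of [13] number C_13. So A = C_13 = 742900.
Monotone paths in an n×n grid that stay weakly below the diagonal are counted by C_n; here n = 8. So B = C_8 = 1430.
A − B = 742900 − 1430 = 741470.

741470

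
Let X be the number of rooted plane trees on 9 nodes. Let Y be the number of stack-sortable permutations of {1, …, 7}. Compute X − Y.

1001

A rooted plane tree on 9 nodes has 8 edges, and such trees are counted by C_8. So X = C_8 = 1430.
Stack-sortable permutations are exactly the 231-avoiding ones, counted by C_n; here n = 7. So Y = C_7 = 429.
X − Y = 1430 − 429 = 1001.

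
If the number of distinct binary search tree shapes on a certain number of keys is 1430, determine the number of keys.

Binary search tree shapes on n keys are counted by C_n. The Catalan number equal to 1430 is C_8.

8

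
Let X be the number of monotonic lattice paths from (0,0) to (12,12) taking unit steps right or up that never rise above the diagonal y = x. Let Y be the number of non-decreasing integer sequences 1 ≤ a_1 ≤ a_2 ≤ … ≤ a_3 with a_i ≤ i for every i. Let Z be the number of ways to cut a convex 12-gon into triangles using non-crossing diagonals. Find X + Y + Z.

Sub-diagonal monotone paths from (0,0) to (12,12) biject with Dyck paths of semilength 12, giving C_12. So X = C_12 = 208012.
Weakly increasing sequences with a_i ≤ i biject with Dyck paths of semilength 3, so there are C_3. So Y = C_3 = 5.
Triangulations of a convex m-gon are counted by C_{m−2}; with m = 12 this is C_10. So Z = C_10 = 16796.
X + Y + Z = 208012 + 5 + 16796 = 224813.

224813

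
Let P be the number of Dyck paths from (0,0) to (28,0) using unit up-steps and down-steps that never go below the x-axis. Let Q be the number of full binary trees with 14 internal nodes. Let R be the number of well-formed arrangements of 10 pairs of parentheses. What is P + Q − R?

5332084

Paths of 14 up- and 14 down-steps that never dip below the axis are Dyck paths; their count is C_14. So P = C_14 = 2674440.
Full binary trees with n internal nodes are counted by C_n; here n = 14. So Q = C_14 = 2674440.
With 10 pairs the number of balanced bracket strings is the Catalan number C_10. So R = C_10 = 16796.
P + Q − R = 2674440 + 2674440 − 16796 = 5332084.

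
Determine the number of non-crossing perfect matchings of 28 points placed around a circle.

Non-crossing perfect matchings of 2n points on a circle are counted by C_n; with 28 points, n = 14.
C_14 = C(28,14)/15 = 40116600/15 = 2674440.

2674440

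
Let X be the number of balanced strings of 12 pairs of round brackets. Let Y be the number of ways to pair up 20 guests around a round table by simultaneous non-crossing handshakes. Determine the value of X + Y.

A balanced arrangement of 12 bracket pairs is a Dyck word of semilength 12, so the count is C_12. So X = C_12 = 208012.
Non-crossing handshake pairings of 2n people are counted by C_n; 20 people gives n = 10. So Y = C_10 = 16796.
X + Y = 208012 + 16796 = 224808.

224808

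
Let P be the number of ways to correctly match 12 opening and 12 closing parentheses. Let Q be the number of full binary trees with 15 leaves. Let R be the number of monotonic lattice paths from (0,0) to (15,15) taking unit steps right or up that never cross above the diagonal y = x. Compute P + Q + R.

With 12 pairs the number of balanced bracket strings is the Catalan number C_12. So P = C_12 = 208012.
Full binary trees with 15 leaves have 15−1 = 14 internal nodes, so there are C_14 of them. So Q = C_14 = 2674440.
Sub-diagonal monotone paths from (0,0) to (15,15) biject with Dyck paths of semilength 15, giving C_15. So R = C_15 = 9694845.
P + Q + R = 208012 + 2674440 + 9694845 = 12577297.

12577297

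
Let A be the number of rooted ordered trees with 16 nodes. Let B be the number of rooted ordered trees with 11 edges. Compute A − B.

9636059

A rooted plane tree on 16 nodes has 15 edges, and such trees are counted by C_15. So A = C_15 = 9694845.
Rooted ordered trees with n edges are counted by C_n; here n = 11. So B = C_11 = 58786.
A − B = 9694845 − 58786 = 9636059.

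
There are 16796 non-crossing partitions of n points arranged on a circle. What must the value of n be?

10

Non-crossing partitions of [n] are counted by C_n, and C_10 = 16796.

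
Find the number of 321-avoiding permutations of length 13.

742900

Permutations of [n] avoiding any single length-3 pattern are counted by C_n; here n = 13.
C_13 = C(26,13)/14 = 10400600/14 = 742900.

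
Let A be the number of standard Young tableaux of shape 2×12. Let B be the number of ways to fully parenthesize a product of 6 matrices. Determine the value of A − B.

Standard Young tableaux of shape 2×n are counted by C_n; here n = 12. So A = C_12 = 208012.
Ways to associate a product of 6 factors correspond to binary trees on 6 leaves, so the count is C_5. So B = C_5 = 42.
A − B = 208012 − 42 = 207970.

207970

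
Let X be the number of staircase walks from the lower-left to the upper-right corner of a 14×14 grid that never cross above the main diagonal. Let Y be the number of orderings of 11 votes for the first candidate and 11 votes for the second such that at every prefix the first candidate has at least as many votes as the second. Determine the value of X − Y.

Sub-diagonal monotone paths from (0,0) to (14,14) biject with Dyck paths of semilength 14, giving C_14. So X = C_14 = 2674440.
Reading a vote for the leader as '(' and for the other as ')' turns such a sequence into a balanced string of 11 pairs, so the count is C_11. So Y = C_11 = 58786.
X − Y = 2674440 − 58786 = 2615654.

2615654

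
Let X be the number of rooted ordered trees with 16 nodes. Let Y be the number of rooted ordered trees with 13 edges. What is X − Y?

Rooted ordered (plane) trees on m nodes have m−1 edges and are counted by C_{m−1}; m = 16 gives C_15. So X = C_15 = 9694845.
A rooted plane tree with 13 edges has 14 nodes, and the count is C_13. So Y = C_13 = 742900.
X − Y = 9694845 − 742900 = 8951945.

8951945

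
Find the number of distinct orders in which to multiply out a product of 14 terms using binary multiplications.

Ways to associate a product of 14 factors correspond to binary trees on 14 leaves, so the count is C_13.
C_13 = 742900.

742900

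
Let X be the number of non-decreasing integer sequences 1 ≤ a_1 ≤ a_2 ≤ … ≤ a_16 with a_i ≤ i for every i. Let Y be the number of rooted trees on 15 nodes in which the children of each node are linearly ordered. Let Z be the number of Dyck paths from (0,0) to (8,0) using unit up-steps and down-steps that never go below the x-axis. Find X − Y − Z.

Such sub-staircase sequences of length n are counted by C_n; here n = 16. So X = C_16 = 35357670.
A rooted plane tree on 15 nodes has 14 edges, and such trees are counted by C_14. So Y = C_14 = 2674440.
A Dyck path with 4 up-steps and 4 down-steps has semilength 4, so there are C_4 of them. So Z = C_4 = 14.
X − Y − Z = 35357670 − 2674440 − 14 = 32683216.

32683216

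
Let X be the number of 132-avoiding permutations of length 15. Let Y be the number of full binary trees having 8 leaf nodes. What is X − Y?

For any fixed pattern of length 3, the pattern-avoiding permutations of [15] number C_15. So X = C_15 = 9694845.
A full binary tree with L leaves has L−1 internal nodes and is counted by C_{L−1}; L = 8 gives C_7. So Y = C_7 = 429.
X − Y = 9694845 − 429 = 9694416.

9694416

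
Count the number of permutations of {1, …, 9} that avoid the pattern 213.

4862

For any fixed pattern of length 3, the pattern-avoiding permutations of [9] number C_9.
C_9 = 4862.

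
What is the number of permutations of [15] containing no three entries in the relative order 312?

Permutations of [n] avoiding any single length-3 pattern are counted by C_n; here n = 15.
C_15 = C_14 · 2(2·14+1)/(14+2) = 2674440 · 58/16 = 9694845.

9694845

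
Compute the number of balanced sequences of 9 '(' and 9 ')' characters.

4862

Balanced strings of n pairs of brackets are counted by C_n; here n = 9.
C_9 = C(18,9)/10 = 48620/10 = 4862.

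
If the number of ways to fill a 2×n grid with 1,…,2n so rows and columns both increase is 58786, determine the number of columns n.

11

Standard Young tableaux of shape 2×n are counted by C_n, and C_11 = 58786.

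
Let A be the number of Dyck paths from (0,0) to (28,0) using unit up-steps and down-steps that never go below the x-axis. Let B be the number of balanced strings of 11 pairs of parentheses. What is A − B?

2615654

Paths of 14 up- and 14 down-steps that never dip below the axis are Dyck paths; their count is C_14. So A = C_14 = 2674440.
With 11 pairs the number of balanced bracket strings is the Catalan number C_11. So B = C_11 = 58786.
A − B = 2674440 − 58786 = 2615654.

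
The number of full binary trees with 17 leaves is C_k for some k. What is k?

16

Full binary trees with 17 leaves have 17−1 = 16 internal nodes, so there are C_16 of them.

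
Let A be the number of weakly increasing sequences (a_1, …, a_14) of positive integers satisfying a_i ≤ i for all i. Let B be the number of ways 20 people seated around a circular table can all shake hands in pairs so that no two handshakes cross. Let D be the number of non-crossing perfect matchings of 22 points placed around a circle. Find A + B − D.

2632450

Weakly increasing sequences with a_i ≤ i biject with Dyck paths of semilength 14, so there are C_14. So A = C_14 = 2674440.
With 20 = 2·10 people, non-crossing handshake pairings are non-crossing perfect matchings on a circle, counted by C_10. So B = C_10 = 16796.
Pairing 22 circle points by 11 non-crossing chords gives C_11 matchings. So D = C_11 = 58786.
A + B − D = 2674440 + 16796 − 58786 = 2632450.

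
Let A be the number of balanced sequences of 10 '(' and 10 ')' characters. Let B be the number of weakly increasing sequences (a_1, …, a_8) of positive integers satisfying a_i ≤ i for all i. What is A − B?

A balanced arrangement of 10 bracket pairs is a Dyck word of semilength 10, so the count is C_10. So A = C_10 = 16796.
Weakly increasing sequences with a_i ≤ i biject with Dyck paths of semilength 8, so there are C_8. So B = C_8 = 1430.
A − B = 16796 − 1430 = 15366.

15366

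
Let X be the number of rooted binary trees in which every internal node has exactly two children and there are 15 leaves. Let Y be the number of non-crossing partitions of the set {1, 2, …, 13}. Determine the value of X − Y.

1931540

Full binary trees with 15 leaves have 15−1 = 14 internal nodes, so there are C_14 of them. So X = C_14 = 2674440.
Non-crossing partitions of an n-element set are counted by C_n; here n = 13. So Y = C_13 = 742900.
X − Y = 2674440 − 742900 = 1931540.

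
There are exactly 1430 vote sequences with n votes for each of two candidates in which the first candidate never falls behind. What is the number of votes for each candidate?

8

Such ballot sequences with n votes each are counted by C_n, and C_8 = 1430.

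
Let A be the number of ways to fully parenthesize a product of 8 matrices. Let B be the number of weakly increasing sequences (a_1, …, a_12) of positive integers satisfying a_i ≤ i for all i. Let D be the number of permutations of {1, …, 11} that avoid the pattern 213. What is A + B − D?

149655

Parenthesizations of m factors correspond to full binary trees with m leaves, counted by C_{m−1}; m = 8 gives C_7. So A = C_7 = 429.
Weakly increasing sequences with a_i ≤ i biject with Dyck paths of semilength 12, so there are C_12. So B = C_12 = 208012.
Permutations of [n] avoiding any single length-3 pattern are counted by C_n; here n = 11. So D = C_11 = 58786.
A + B − D = 429 + 208012 − 58786 = 149655.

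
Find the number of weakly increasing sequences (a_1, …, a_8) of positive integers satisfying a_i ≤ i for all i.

1430

Such sub-staircase sequences of length n are counted by C_n; here n = 8.
C_8 = C_7 · 2(2·7+1)/(7+2) = 429 · 30/9 = 1430.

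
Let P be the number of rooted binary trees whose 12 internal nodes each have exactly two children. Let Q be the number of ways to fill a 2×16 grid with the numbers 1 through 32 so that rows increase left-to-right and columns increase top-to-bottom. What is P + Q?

Full binary trees with n internal nodes are counted by C_n; here n = 12. So P = C_12 = 208012.
By the hook-length formula (or a Dyck-path bijection), SYT of shape 2×16 number C_16. So Q = C_16 = 35357670.
P + Q = 208012 + 35357670 = 35565682.

35565682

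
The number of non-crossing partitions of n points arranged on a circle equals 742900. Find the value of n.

13

Non-crossing partitions of [n] are counted by C_n. Since C_13 = 742900, the index is 13.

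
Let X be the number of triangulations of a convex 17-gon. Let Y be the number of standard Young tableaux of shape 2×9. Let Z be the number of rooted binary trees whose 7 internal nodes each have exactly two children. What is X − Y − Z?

9689554

A convex 17-gon is triangulated into 15 triangles, and the number of such triangulations is the Catalan number C_{17−2} = C_15. So X = C_15 = 9694845.
By the hook-length formula (or a Dyck-path bijection), SYT of shape 2×9 number C_9. So Y = C_9 = 4862.
Full binary trees with n internal nodes are counted by C_n; here n = 7. So Z = C_7 = 429.
X − Y − Z = 9694845 − 4862 − 429 = 9689554.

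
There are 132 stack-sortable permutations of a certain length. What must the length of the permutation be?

Stack-sortable permutations of [n] are counted by C_n. Since C_6 = 132, the index is 6.

6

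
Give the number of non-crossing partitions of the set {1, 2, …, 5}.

42

The non-crossing partitions of [5] form a lattice of size C_5.
C_5 = 42.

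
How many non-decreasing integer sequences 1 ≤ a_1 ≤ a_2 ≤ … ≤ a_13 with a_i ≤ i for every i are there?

742900

Such sub-staircase sequences of length n are counted by C_n; here n = 13.
C_13 = 742900.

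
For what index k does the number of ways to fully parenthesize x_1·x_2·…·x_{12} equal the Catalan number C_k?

Parenthesizations of m factors correspond to full binary trees with m leaves, counted by C_{m−1}; m = 12 gives C_11.

11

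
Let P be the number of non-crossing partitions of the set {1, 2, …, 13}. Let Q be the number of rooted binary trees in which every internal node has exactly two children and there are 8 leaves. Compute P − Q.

The non-crossing partitions of [13] form a lattice of size C_13. So P = C_13 = 742900.
A full binary tree with L leaves has L−1 internal nodes and is counted by C_{L−1}; L = 8 gives C_7. So Q = C_7 = 429.
P − Q = 742900 − 429 = 742471.

742471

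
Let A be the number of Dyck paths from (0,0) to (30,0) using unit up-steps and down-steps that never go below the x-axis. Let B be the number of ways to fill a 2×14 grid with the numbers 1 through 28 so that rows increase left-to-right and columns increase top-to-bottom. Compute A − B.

Paths of 15 up- and 15 down-steps that never dip below the axis are Dyck paths; their count is C_15. So A = C_15 = 9694845.
Standard Young tableaux of shape 2×n are counted by C_n; here n = 14. So B = C_14 = 2674440.
A − B = 9694845 − 2674440 = 7020405.

7020405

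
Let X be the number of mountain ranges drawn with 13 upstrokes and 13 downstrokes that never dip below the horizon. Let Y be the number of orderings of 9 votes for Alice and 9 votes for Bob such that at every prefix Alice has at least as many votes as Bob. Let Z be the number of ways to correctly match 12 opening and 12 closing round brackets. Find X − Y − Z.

Dyck paths of semilength n (length 2n) are counted by C_n; here n = 13. So X = C_13 = 742900.
Ballot sequences with n votes each where one side never trails are Dyck words, counted by C_n; here n = 9. So Y = C_9 = 4862.
With 12 pairs the number of balanced bracket strings is the Catalan number C_12. So Z = C_12 = 208012.
X − Y − Z = 742900 − 4862 − 208012 = 530026.

530026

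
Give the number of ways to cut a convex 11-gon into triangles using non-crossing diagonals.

4862

Triangulations of a convex m-gon are counted by C_{m−2}; with m = 11 this is C_9.
C_9 = C_8 · 2(2·8+1)/(8+2) = 1430 · 34/10 = 4862.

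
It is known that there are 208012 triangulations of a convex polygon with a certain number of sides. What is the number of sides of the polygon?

Triangulations of a convex m-gon are counted by C_{m−2}; 208012 = C_12.
So m − 2 = 12, giving m = 14 sides.

14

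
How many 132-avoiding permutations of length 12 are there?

208012

For any fixed pattern of length 3, the pattern-avoiding permutations of [12] number C_12.
C_12 = C_11 · 2(2·11+1)/(11+2) = 58786 · 46/13 = 208012.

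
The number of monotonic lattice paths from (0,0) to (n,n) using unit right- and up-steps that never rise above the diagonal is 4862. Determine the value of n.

9

Such diagonal-avoiding paths in an n×n grid are counted by C_n, and C_9 = 4862.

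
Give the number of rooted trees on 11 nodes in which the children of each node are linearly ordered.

Rooted ordered (plane) trees on m nodes have m−1 edges and are counted by C_{m−1}; m = 11 gives C_10.
C_10 = C_9 · 2(2·9+1)/(9+2) = 4862 · 38/11 = 16796.

16796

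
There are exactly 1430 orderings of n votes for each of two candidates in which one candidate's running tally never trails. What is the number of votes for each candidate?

8

Such ballot sequences with n votes each are counted by C_n. Since C_8 = 1430, the index is 8.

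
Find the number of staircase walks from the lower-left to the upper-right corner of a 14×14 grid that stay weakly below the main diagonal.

2674440

Monotone paths in an n×n grid that stay weakly below the diagonal are counted by C_n; here n = 14.
C_14 = 2674440.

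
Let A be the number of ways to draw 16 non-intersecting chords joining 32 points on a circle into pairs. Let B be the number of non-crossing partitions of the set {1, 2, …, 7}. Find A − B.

35357241

Non-crossing perfect matchings of 2n points on a circle are counted by C_n; with 32 points, n = 16. So A = C_16 = 35357670.
The non-crossing partitions of [7] form a lattice of size C_7. So B = C_7 = 429.
A − B = 35357670 − 429 = 35357241.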